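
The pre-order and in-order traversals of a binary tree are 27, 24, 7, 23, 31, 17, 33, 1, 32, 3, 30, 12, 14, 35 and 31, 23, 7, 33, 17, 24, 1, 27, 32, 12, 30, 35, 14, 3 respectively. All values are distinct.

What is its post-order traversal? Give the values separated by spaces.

31 23 33 17 7 1 24 12 35 14 30 3 32 27

The first element of pre-order is the root; it splits in-order into left and right subtrees.
Root 27: left subtree has 7 nodes {31, 23, 7, 33, 17, 24, 1}, right has 6 {32, 12, 30, 35, 14, 3}.
  Root 24: left subtree has 5 nodes {31, 23, 7, 33, 17}, right has 1 {1}.
    Root 7: left subtree has 2 nodes {31, 23}, right has 2 {33, 17}.
      Root 23: left subtree has 1 node {31}, right has 0 { }.
      Root 17: left subtree has 1 node {33}, right has 0 { }.
  Root 32: left subtree has 0 nodes { }, right has 5 {12, 30, 35, 14, 3}.
    Root 3: left subtree has 4 nodes {12, 30, 35, 14}, right has 0 { }.
      Root 30: left subtree has 1 node {12}, right has 2 {35, 14}.
        Root 14: left subtree has 1 node {35}, right has 0 { }.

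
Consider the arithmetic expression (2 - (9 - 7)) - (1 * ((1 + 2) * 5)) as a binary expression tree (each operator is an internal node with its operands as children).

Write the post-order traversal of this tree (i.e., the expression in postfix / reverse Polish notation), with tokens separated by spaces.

2 9 7 - - 1 1 2 + 5 * * -

Post-order on an expression tree gives postfix notation: for each operator, emit left operand, right operand, then the operator.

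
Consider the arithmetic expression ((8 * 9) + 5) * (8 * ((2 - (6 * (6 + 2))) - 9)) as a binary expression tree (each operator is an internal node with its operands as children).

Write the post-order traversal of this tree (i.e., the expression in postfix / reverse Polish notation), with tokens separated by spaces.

Post-order on an expression tree gives postfix notation: for each operator, emit left operand, right operand, then the operator.

8 9 * 5 + 8 2 6 6 2 + * - 9 - * *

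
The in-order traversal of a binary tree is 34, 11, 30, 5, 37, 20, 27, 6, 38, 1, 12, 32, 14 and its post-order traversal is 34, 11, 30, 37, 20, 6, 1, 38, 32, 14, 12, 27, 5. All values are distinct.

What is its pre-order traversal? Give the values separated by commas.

5, 30, 11, 34, 27, 20, 37, 12, 38, 6, 1, 14, 32

The last element of post-order is the root; it splits in-order into left and right subtrees.
Root 5: left subtree has 3 nodes {34, 11, 30}, right has 9 {37, 20, 27, 6, 38, 1, 12, 32, 14}.
  Root 30: left subtree has 2 nodes {34, 11}, right has 0 { }.
    Root 11: left subtree has 1 node {34}, right has 0 { }.
  Root 27: left subtree has 2 nodes {37, 20}, right has 6 {6, 38, 1, 12, 32, 14}.
    Root 20: left subtree has 1 node {37}, right has 0 { }.
    Root 12: left subtree has 3 nodes {6, 38, 1}, right has 2 {32, 14}.
      Root 38: left subtree has 1 node {6}, right has 1 {1}.
      Root 14: left subtree has 1 node {32}, right has 0 { }.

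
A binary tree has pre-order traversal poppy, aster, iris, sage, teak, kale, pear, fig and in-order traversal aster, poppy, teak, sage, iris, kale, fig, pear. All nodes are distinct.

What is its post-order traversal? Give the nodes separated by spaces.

The first element of pre-order is the root; it splits in-order into left and right subtrees.
Root poppy: left subtree has 1 node {aster}, right has 6 {teak, sage, iris, kale, fig, pear}.
  Root iris: left subtree has 2 nodes {teak, sage}, right has 3 {kale, fig, pear}.
    Root sage: left subtree has 1 node {teak}, right has 0 { }.
    Root kale: left subtree has 0 nodes { }, right has 2 {fig, pear}.
      Root pear: left subtree has 1 node {fig}, right has 0 { }.

aster teak sage fig pear kale iris poppy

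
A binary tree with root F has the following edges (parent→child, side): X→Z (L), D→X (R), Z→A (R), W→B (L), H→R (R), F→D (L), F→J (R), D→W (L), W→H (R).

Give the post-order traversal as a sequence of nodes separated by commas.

B, R, H, W, A, Z, X, D, J, F

Post-order visits the left subtree, then the right subtree, then the node.
At F: go left to D.
  At D: go left to W.
    At W: go left to B.
      B is a leaf — visit B.
    At W: go right to H.
      At H: no left child.
      At H: go right to R.
        R is a leaf — visit R.
      Visit H.
    Visit W.
  At D: go right to X.
    At X: go left to Z.
      At Z: no left child.
      At Z: go right to A.
        A is a leaf — visit A.
      Visit Z.
    At X: no right child.
    Visit X.
  Visit D.
At F: go right to J.
  J is a leaf — visit J.
Visit F.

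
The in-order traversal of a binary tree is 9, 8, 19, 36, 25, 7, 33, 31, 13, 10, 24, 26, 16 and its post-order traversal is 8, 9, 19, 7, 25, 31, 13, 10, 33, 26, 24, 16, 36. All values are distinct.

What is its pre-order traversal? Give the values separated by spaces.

36 19 9 8 16 24 33 25 7 10 13 31 26

The last element of post-order is the root; it splits in-order into left and right subtrees.
Root 36: left subtree has 3 nodes {9, 8, 19}, right has 9 {25, 7, 33, 31, 13, 10, 24, 26, 16}.
  Root 19: left subtree has 2 nodes {9, 8}, right has 0 { }.
    Root 9: left subtree has 0 nodes { }, right has 1 {8}.
  Root 16: left subtree has 8 nodes {25, 7, 33, 31, 13, 10, 24, 26}, right has 0 { }.
    Root 24: left subtree has 6 nodes {25, 7, 33, 31, 13, 10}, right has 1 {26}.
      Root 33: left subtree has 2 nodes {25, 7}, right has 3 {31, 13, 10}.
        Root 25: left subtree has 0 nodes { }, right has 1 {7}.
        Root 10: left subtree has 2 nodes {31, 13}, right has 0 { }.
          Root 13: left subtree has 1 node {31}, right has 0 { }.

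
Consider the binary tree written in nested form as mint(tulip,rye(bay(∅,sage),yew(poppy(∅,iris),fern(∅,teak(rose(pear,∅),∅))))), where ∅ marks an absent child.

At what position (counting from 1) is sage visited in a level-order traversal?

6

Level-order visits nodes level by level from the root, left to right within each level.
Level 0: mint
Level 1: tulip, rye
Level 2: bay, yew
Level 3: sage, poppy, fern
Level 4: iris, teak
Level 5: rose
Level 6: pear
Full level-order sequence: mint, tulip, rye, bay, yew, sage, poppy, fern, iris, teak, rose, pear.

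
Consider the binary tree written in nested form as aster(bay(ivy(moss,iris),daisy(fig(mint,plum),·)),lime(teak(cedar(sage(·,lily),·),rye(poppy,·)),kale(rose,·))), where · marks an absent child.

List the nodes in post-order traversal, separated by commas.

moss, iris, ivy, mint, plum, fig, daisy, bay, lily, sage, cedar, poppy, rye, teak, rose, kale, lime, aster

Post-order visits the left subtree, then the right subtree, then the node.
At aster: go left to bay.
  At bay: go left to ivy.
    At ivy: go left to moss.
      moss is a leaf — visit moss.
    At ivy: go right to iris.
      iris is a leaf — visit iris.
    Visit ivy.
  At bay: go right to daisy.
    At daisy: go left to fig.
      At fig: go left to mint.
        mint is a leaf — visit mint.
      At fig: go right to plum.
        plum is a leaf — visit plum.
      Visit fig.
    At daisy: no right child.
    Visit daisy.
  Visit bay.
At aster: go right to lime.
  At lime: go left to teak.
    At teak: go left to cedar.
      At cedar: go left to sage.
        At sage: no left child.
        At sage: go right to lily.
          lily is a leaf — visit lily.
        Visit sage.
      At cedar: no right child.
      Visit cedar.
    At teak: go right to rye.
      At rye: go left to poppy.
        poppy is a leaf — visit poppy.
      At rye: no right child.
      Visit rye.
    Visit teak.
  At lime: go right to kale.
    At kale: go left to rose.
      rose is a leaf — visit rose.
    At kale: no right child.
    Visit kale.
  Visit lime.
Visit aster.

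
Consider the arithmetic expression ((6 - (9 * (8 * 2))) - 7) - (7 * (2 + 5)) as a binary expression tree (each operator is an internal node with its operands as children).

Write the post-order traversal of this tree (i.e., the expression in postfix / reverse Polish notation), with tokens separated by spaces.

6 9 8 2 * * - 7 - 7 2 5 + * -

Post-order on an expression tree gives postfix notation: for each operator, emit left operand, right operand, then the operator.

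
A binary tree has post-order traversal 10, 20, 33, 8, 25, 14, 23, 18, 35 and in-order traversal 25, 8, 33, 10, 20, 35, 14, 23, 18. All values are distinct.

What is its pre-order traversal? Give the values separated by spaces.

The last element of post-order is the root; it splits in-order into left and right subtrees.
Root 35: left subtree has 5 nodes {25, 8, 33, 10, 20}, right has 3 {14, 23, 18}.
  Root 25: left subtree has 0 nodes { }, right has 4 {8, 33, 10, 20}.
    Root 8: left subtree has 0 nodes { }, right has 3 {33, 10, 20}.
      Root 33: left subtree has 0 nodes { }, right has 2 {10, 20}.
        Root 20: left subtree has 1 node {10}, right has 0 { }.
  Root 18: left subtree has 2 nodes {14, 23}, right has 0 { }.
    Root 23: left subtree has 1 node {14}, right has 0 { }.

35 25 8 33 20 10 18 23 14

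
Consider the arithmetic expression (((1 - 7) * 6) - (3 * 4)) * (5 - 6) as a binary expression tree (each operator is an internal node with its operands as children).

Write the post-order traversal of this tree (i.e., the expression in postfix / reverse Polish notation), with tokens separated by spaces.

Post-order on an expression tree gives postfix notation: for each operator, emit left operand, right operand, then the operator.

1 7 - 6 * 3 4 * - 5 6 - *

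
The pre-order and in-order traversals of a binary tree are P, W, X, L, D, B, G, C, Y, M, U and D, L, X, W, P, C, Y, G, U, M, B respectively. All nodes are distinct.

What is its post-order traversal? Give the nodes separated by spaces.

D L X W Y C U M G B P

The first element of pre-order is the root; it splits in-order into left and right subtrees.
Root P: left subtree has 4 nodes {D, L, X, W}, right has 6 {C, Y, G, U, M, B}.
  Root W: left subtree has 3 nodes {D, L, X}, right has 0 { }.
    Root X: left subtree has 2 nodes {D, L}, right has 0 { }.
      Root L: left subtree has 1 node {D}, right has 0 { }.
  Root B: left subtree has 5 nodes {C, Y, G, U, M}, right has 0 { }.
    Root G: left subtree has 2 nodes {C, Y}, right has 2 {U, M}.
      Root C: left subtree has 0 nodes { }, right has 1 {Y}.
      Root M: left subtree has 1 node {U}, right has 0 { }.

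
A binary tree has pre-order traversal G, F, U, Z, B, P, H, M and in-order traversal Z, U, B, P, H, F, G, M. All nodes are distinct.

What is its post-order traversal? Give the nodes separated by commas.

The first element of pre-order is the root; it splits in-order into left and right subtrees.
Root G: left subtree has 6 nodes {Z, U, B, P, H, F}, right has 1 {M}.
  Root F: left subtree has 5 nodes {Z, U, B, P, H}, right has 0 { }.
    Root U: left subtree has 1 node {Z}, right has 3 {B, P, H}.
      Root B: left subtree has 0 nodes { }, right has 2 {P, H}.
        Root P: left subtree has 0 nodes { }, right has 1 {H}.

Z, H, P, B, U, F, M, G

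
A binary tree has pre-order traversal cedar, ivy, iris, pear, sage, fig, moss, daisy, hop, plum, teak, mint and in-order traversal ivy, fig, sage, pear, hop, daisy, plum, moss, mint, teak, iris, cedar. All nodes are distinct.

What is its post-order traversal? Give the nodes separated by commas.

fig, sage, hop, plum, daisy, mint, teak, moss, pear, iris, ivy, cedar

The first element of pre-order is the root; it splits in-order into left and right subtrees.
Root cedar: left subtree has 11 nodes {ivy, fig, sage, pear, hop, daisy, plum, moss, mint, teak, iris}, right has 0 { }.
  Root ivy: left subtree has 0 nodes { }, right has 10 {fig, sage, pear, hop, daisy, plum, moss, mint, teak, iris}.
    Root iris: left subtree has 9 nodes {fig, sage, pear, hop, daisy, plum, moss, mint, teak}, right has 0 { }.
      Root pear: left subtree has 2 nodes {fig, sage}, right has 6 {hop, daisy, plum, moss, mint, teak}.
        Root sage: left subtree has 1 node {fig}, right has 0 { }.
        Root moss: left subtree has 3 nodes {hop, daisy, plum}, right has 2 {mint, teak}.
          Root daisy: left subtree has 1 node {hop}, right has 1 {plum}.
          Root teak: left subtree has 1 node {mint}, right has 0 { }.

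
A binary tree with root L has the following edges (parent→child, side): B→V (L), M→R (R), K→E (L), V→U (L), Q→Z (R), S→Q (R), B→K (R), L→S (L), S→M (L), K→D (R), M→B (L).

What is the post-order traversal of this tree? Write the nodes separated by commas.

U, V, E, D, K, B, R, M, Z, Q, S, L

Post-order visits the left subtree, then the right subtree, then the node.
At L: go left to S.
  At S: go left to M.
    At M: go left to B.
      At B: go left to V.
        At V: go left to U.
          U is a leaf — visit U.
        At V: no right child.
        Visit V.
      At B: go right to K.
        At K: go left to E.
          E is a leaf — visit E.
        At K: go right to D.
          D is a leaf — visit D.
        Visit K.
      Visit B.
    At M: go right to R.
      R is a leaf — visit R.
    Visit M.
  At S: go right to Q.
    At Q: no left child.
    At Q: go right to Z.
      Z is a leaf — visit Z.
    Visit Q.
  Visit S.
At L: no right child.
Visit L.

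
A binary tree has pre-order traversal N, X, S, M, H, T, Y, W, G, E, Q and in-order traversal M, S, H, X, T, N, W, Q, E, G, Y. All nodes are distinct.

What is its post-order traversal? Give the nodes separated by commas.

The first element of pre-order is the root; it splits in-order into left and right subtrees.
Root N: left subtree has 5 nodes {M, S, H, X, T}, right has 5 {W, Q, E, G, Y}.
  Root X: left subtree has 3 nodes {M, S, H}, right has 1 {T}.
    Root S: left subtree has 1 node {M}, right has 1 {H}.
  Root Y: left subtree has 4 nodes {W, Q, E, G}, right has 0 { }.
    Root W: left subtree has 0 nodes { }, right has 3 {Q, E, G}.
      Root G: left subtree has 2 nodes {Q, E}, right has 0 { }.
        Root E: left subtree has 1 node {Q}, right has 0 { }.

M, H, S, T, X, Q, E, G, W, Y, N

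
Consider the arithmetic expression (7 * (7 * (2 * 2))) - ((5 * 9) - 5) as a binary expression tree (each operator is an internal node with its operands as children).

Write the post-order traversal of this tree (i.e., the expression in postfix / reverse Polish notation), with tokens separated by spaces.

7 7 2 2 * * * 5 9 * 5 - -

Post-order on an expression tree gives postfix notation: for each operator, emit left operand, right operand, then the operator.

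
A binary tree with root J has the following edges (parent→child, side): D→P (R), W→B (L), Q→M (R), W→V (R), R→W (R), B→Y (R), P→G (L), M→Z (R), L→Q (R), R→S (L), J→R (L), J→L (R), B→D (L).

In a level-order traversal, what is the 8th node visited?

Level-order visits nodes level by level from the root, left to right within each level.
Level 0: J
Level 1: R, L
Level 2: S, W, Q
Level 3: B, V, M
Level 4: D, Y, Z
Level 5: P
Level 6: G
Full level-order sequence: J, R, L, S, W, Q, B, V, M, D, Y, Z, P, G.

V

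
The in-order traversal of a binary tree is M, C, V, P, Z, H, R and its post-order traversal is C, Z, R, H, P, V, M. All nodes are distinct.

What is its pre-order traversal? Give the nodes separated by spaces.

The last element of post-order is the root; it splits in-order into left and right subtrees.
Root M: left subtree has 0 nodes { }, right has 6 {C, V, P, Z, H, R}.
  Root V: left subtree has 1 node {C}, right has 4 {P, Z, H, R}.
    Root P: left subtree has 0 nodes { }, right has 3 {Z, H, R}.
      Root H: left subtree has 1 node {Z}, right has 1 {R}.

M V C P H Z R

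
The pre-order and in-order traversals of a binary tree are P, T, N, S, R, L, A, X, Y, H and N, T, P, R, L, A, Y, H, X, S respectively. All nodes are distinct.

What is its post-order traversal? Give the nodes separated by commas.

The first element of pre-order is the root; it splits in-order into left and right subtrees.
Root P: left subtree has 2 nodes {N, T}, right has 7 {R, L, A, Y, H, X, S}.
  Root T: left subtree has 1 node {N}, right has 0 { }.
  Root S: left subtree has 6 nodes {R, L, A, Y, H, X}, right has 0 { }.
    Root R: left subtree has 0 nodes { }, right has 5 {L, A, Y, H, X}.
      Root L: left subtree has 0 nodes { }, right has 4 {A, Y, H, X}.
        Root A: left subtree has 0 nodes { }, right has 3 {Y, H, X}.
          Root X: left subtree has 2 nodes {Y, H}, right has 0 { }.
            Root Y: left subtree has 0 nodes { }, right has 1 {H}.

N, T, H, Y, X, A, L, R, S, P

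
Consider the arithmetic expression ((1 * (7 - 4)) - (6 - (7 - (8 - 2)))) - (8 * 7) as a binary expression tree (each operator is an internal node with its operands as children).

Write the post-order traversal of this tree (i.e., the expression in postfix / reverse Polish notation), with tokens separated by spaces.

1 7 4 - * 6 7 8 2 - - - - 8 7 * -

Post-order on an expression tree gives postfix notation: for each operator, emit left operand, right operand, then the operator.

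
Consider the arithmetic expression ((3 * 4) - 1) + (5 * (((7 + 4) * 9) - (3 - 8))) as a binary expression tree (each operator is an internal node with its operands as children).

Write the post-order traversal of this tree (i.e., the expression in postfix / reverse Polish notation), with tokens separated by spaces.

Post-order on an expression tree gives postfix notation: for each operator, emit left operand, right operand, then the operator.

3 4 * 1 - 5 7 4 + 9 * 3 8 - - * +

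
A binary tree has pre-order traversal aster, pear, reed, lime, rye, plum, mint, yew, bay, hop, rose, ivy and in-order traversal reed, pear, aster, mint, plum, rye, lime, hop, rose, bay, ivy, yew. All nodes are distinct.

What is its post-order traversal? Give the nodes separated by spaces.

reed pear mint plum rye rose hop ivy bay yew lime aster

The first element of pre-order is the root; it splits in-order into left and right subtrees.
Root aster: left subtree has 2 nodes {reed, pear}, right has 9 {mint, plum, rye, lime, hop, rose, bay, ivy, yew}.
  Root pear: left subtree has 1 node {reed}, right has 0 { }.
  Root lime: left subtree has 3 nodes {mint, plum, rye}, right has 5 {hop, rose, bay, ivy, yew}.
    Root rye: left subtree has 2 nodes {mint, plum}, right has 0 { }.
      Root plum: left subtree has 1 node {mint}, right has 0 { }.
    Root yew: left subtree has 4 nodes {hop, rose, bay, ivy}, right has 0 { }.
      Root bay: left subtree has 2 nodes {hop, rose}, right has 1 {ivy}.
        Root hop: left subtree has 0 nodes { }, right has 1 {rose}.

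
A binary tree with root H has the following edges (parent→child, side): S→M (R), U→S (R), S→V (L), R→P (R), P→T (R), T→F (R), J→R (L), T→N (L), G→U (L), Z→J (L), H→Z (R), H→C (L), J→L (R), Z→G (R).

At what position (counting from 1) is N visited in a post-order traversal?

Post-order visits the left subtree, then the right subtree, then the node.
At H: go left to C.
  C is a leaf — visit C.
At H: go right to Z.
  At Z: go left to J.
    At J: go left to R.
      At R: no left child.
      At R: go right to P.
        At P: no left child.
        At P: go right to T.
          At T: go left to N.
            N is a leaf — visit N.
          At T: go right to F.
            F is a leaf — visit F.
          Visit T.
        Visit P.
      Visit R.
    At J: go right to L.
      L is a leaf — visit L.
    Visit J.
  At Z: go right to G.
    At G: go left to U.
      At U: no left child.
      At U: go right to S.
        At S: go left to V.
          V is a leaf — visit V.
        At S: go right to M.
          M is a leaf — visit M.
        Visit S.
      Visit U.
    At G: no right child.
    Visit G.
  Visit Z.
Visit H.
Full post-order sequence: C, N, F, T, P, R, L, J, V, M, S, U, G, Z, H.

2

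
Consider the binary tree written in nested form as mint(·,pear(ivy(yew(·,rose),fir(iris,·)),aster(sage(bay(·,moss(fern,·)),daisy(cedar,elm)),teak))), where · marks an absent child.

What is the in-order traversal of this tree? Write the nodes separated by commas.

In-order visits the left subtree, then the node, then the right subtree.
At mint: no left child.
Visit mint.
At mint: go right to pear.
  At pear: go left to ivy.
    At ivy: go left to yew.
      At yew: no left child.
      Visit yew.
      At yew: go right to rose.
        rose is a leaf — visit rose.
    Visit ivy.
    At ivy: go right to fir.
      At fir: go left to iris.
        iris is a leaf — visit iris.
      Visit fir.
      At fir: no right child.
  Visit pear.
  At pear: go right to aster.
    At aster: go left to sage.
      At sage: go left to bay.
        At bay: no left child.
        Visit bay.
        At bay: go right to moss.
          At moss: go left to fern.
            fern is a leaf — visit fern.
          Visit moss.
          At moss: no right child.
      Visit sage.
      At sage: go right to daisy.
        At daisy: go left to cedar.
          cedar is a leaf — visit cedar.
        Visit daisy.
        At daisy: go right to elm.
          elm is a leaf — visit elm.
    Visit aster.
    At aster: go right to teak.
      teak is a leaf — visit teak.

mint, yew, rose, ivy, iris, fir, pear, bay, fern, moss, sage, cedar, daisy, elm, aster, teak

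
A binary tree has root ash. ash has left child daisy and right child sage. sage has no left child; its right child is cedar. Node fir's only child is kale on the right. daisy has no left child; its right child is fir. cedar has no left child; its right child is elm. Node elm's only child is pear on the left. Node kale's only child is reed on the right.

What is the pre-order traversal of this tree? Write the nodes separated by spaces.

Pre-order visits the node, then its left subtree, then its right subtree.
Visit ash.
At ash: go left to daisy.
  Visit daisy.
  At daisy: no left child.
  At daisy: go right to fir.
    Visit fir.
    At fir: no left child.
    At fir: go right to kale.
      Visit kale.
      At kale: no left child.
      At kale: go right to reed.
        reed is a leaf — visit reed.
At ash: go right to sage.
  Visit sage.
  At sage: no left child.
  At sage: go right to cedar.
    Visit cedar.
    At cedar: no left child.
    At cedar: go right to elm.
      Visit elm.
      At elm: go left to pear.
        pear is a leaf — visit pear.
      At elm: no right child.

ash daisy fir kale reed sage cedar elm pear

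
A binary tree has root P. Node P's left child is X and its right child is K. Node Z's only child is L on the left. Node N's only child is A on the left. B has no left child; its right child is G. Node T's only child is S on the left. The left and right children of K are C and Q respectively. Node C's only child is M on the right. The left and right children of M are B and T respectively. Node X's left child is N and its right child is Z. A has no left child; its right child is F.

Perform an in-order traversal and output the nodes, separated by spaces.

A F N X L Z P C B G M S T K Q

In-order visits the left subtree, then the node, then the right subtree.
At P: go left to X.
  At X: go left to N.
    At N: go left to A.
      At A: no left child.
      Visit A.
      At A: go right to F.
        F is a leaf — visit F.
    Visit N.
    At N: no right child.
  Visit X.
  At X: go right to Z.
    At Z: go left to L.
      L is a leaf — visit L.
    Visit Z.
    At Z: no right child.
Visit P.
At P: go right to K.
  At K: go left to C.
    At C: no left child.
    Visit C.
    At C: go right to M.
      At M: go left to B.
        At B: no left child.
        Visit B.
        At B: go right to G.
          G is a leaf — visit G.
      Visit M.
      At M: go right to T.
        At T: go left to S.
          S is a leaf — visit S.
        Visit T.
        At T: no right child.
  Visit K.
  At K: go right to Q.
    Q is a leaf — visit Q.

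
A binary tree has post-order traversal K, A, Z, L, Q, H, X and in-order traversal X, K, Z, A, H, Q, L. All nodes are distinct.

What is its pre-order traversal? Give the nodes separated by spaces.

The last element of post-order is the root; it splits in-order into left and right subtrees.
Root X: left subtree has 0 nodes { }, right has 6 {K, Z, A, H, Q, L}.
  Root H: left subtree has 3 nodes {K, Z, A}, right has 2 {Q, L}.
    Root Z: left subtree has 1 node {K}, right has 1 {A}.
    Root Q: left subtree has 0 nodes { }, right has 1 {L}.

X H Z K A Q L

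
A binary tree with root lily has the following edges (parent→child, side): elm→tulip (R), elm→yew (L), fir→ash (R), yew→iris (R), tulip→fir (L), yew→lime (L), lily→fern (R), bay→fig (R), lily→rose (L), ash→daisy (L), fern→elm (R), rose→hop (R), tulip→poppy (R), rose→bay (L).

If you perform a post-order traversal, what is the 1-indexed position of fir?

Post-order visits the left subtree, then the right subtree, then the node.
At lily: go left to rose.
  At rose: go left to bay.
    At bay: no left child.
    At bay: go right to fig.
      fig is a leaf — visit fig.
    Visit bay.
  At rose: go right to hop.
    hop is a leaf — visit hop.
  Visit rose.
At lily: go right to fern.
  At fern: no left child.
  At fern: go right to elm.
    At elm: go left to yew.
      At yew: go left to lime.
        lime is a leaf — visit lime.
      At yew: go right to iris.
        iris is a leaf — visit iris.
      Visit yew.
    At elm: go right to tulip.
      At tulip: go left to fir.
        At fir: no left child.
        At fir: go right to ash.
          At ash: go left to daisy.
            daisy is a leaf — visit daisy.
          At ash: no right child.
          Visit ash.
        Visit fir.
      At tulip: go right to poppy.
        poppy is a leaf — visit poppy.
      Visit tulip.
    Visit elm.
  Visit fern.
Visit lily.
Full post-order sequence: fig, bay, hop, rose, lime, iris, yew, daisy, ash, fir, poppy, tulip, elm, fern, lily.

10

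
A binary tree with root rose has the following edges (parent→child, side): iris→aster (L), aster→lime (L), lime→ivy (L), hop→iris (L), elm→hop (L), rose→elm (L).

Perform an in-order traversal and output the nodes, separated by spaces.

ivy lime aster iris hop elm rose

In-order visits the left subtree, then the node, then the right subtree.
At rose: go left to elm.
  At elm: go left to hop.
    At hop: go left to iris.
      At iris: go left to aster.
        At aster: go left to lime.
          At lime: go left to ivy.
            ivy is a leaf — visit ivy.
          Visit lime.
          At lime: no right child.
        Visit aster.
        At aster: no right child.
      Visit iris.
      At iris: no right child.
    Visit hop.
    At hop: no right child.
  Visit elm.
  At elm: no right child.
Visit rose.
At rose: no right child.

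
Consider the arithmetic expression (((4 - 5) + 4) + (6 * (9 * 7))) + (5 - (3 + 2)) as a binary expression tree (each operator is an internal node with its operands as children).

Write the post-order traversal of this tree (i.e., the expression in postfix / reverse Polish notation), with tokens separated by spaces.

4 5 - 4 + 6 9 7 * * + 5 3 2 + - +

Post-order on an expression tree gives postfix notation: for each operator, emit left operand, right operand, then the operator.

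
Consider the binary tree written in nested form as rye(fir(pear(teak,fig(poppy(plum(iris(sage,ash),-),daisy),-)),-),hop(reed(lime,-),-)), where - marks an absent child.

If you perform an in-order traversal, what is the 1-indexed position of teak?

In-order visits the left subtree, then the node, then the right subtree.
At rye: go left to fir.
  At fir: go left to pear.
    At pear: go left to teak.
      teak is a leaf — visit teak.
    Visit pear.
    At pear: go right to fig.
      At fig: go left to poppy.
        At poppy: go left to plum.
          At plum: go left to iris.
            At iris: go left to sage.
              sage is a leaf — visit sage.
            Visit iris.
            At iris: go right to ash.
              ash is a leaf — visit ash.
          Visit plum.
          At plum: no right child.
        Visit poppy.
        At poppy: go right to daisy.
          daisy is a leaf — visit daisy.
      Visit fig.
      At fig: no right child.
  Visit fir.
  At fir: no right child.
Visit rye.
At rye: go right to hop.
  At hop: go left to reed.
    At reed: go left to lime.
      lime is a leaf — visit lime.
    Visit reed.
    At reed: no right child.
  Visit hop.
  At hop: no right child.
Full in-order sequence: teak, pear, sage, iris, ash, plum, poppy, daisy, fig, fir, rye, lime, reed, hop.

1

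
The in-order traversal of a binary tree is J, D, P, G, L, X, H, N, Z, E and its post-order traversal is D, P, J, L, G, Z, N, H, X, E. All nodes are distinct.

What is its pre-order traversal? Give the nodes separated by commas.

The last element of post-order is the root; it splits in-order into left and right subtrees.
Root E: left subtree has 9 nodes {J, D, P, G, L, X, H, N, Z}, right has 0 { }.
  Root X: left subtree has 5 nodes {J, D, P, G, L}, right has 3 {H, N, Z}.
    Root G: left subtree has 3 nodes {J, D, P}, right has 1 {L}.
      Root J: left subtree has 0 nodes { }, right has 2 {D, P}.
        Root P: left subtree has 1 node {D}, right has 0 { }.
    Root H: left subtree has 0 nodes { }, right has 2 {N, Z}.
      Root N: left subtree has 0 nodes { }, right has 1 {Z}.

E, X, G, J, P, D, L, H, N, Z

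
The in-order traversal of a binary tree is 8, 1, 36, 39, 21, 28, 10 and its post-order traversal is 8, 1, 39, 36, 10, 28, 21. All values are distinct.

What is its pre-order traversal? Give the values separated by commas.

21, 36, 1, 8, 39, 28, 10

The last element of post-order is the root; it splits in-order into left and right subtrees.
Root 21: left subtree has 4 nodes {8, 1, 36, 39}, right has 2 {28, 10}.
  Root 36: left subtree has 2 nodes {8, 1}, right has 1 {39}.
    Root 1: left subtree has 1 node {8}, right has 0 { }.
  Root 28: left subtree has 0 nodes { }, right has 1 {10}.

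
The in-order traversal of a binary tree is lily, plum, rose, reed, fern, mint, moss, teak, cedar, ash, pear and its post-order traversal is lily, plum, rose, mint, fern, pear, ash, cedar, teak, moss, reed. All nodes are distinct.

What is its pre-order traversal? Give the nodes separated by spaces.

reed rose plum lily moss fern mint teak cedar ash pear

The last element of post-order is the root; it splits in-order into left and right subtrees.
Root reed: left subtree has 3 nodes {lily, plum, rose}, right has 7 {fern, mint, moss, teak, cedar, ash, pear}.
  Root rose: left subtree has 2 nodes {lily, plum}, right has 0 { }.
    Root plum: left subtree has 1 node {lily}, right has 0 { }.
  Root moss: left subtree has 2 nodes {fern, mint}, right has 4 {teak, cedar, ash, pear}.
    Root fern: left subtree has 0 nodes { }, right has 1 {mint}.
    Root teak: left subtree has 0 nodes { }, right has 3 {cedar, ash, pear}.
      Root cedar: left subtree has 0 nodes { }, right has 2 {ash, pear}.
        Root ash: left subtree has 0 nodes { }, right has 1 {pear}.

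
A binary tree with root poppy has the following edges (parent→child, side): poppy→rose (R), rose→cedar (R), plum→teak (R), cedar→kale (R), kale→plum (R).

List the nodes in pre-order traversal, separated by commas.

Pre-order visits the node, then its left subtree, then its right subtree.
Visit poppy.
At poppy: no left child.
At poppy: go right to rose.
  Visit rose.
  At rose: no left child.
  At rose: go right to cedar.
    Visit cedar.
    At cedar: no left child.
    At cedar: go right to kale.
      Visit kale.
      At kale: no left child.
      At kale: go right to plum.
        Visit plum.
        At plum: no left child.
        At plum: go right to teak.
          teak is a leaf — visit teak.

poppy, rose, cedar, kale, plum, teak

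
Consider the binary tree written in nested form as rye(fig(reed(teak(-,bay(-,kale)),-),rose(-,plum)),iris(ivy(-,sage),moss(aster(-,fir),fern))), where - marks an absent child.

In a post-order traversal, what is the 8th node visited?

Post-order visits the left subtree, then the right subtree, then the node.
At rye: go left to fig.
  At fig: go left to reed.
    At reed: go left to teak.
      At teak: no left child.
      At teak: go right to bay.
        At bay: no left child.
        At bay: go right to kale.
          kale is a leaf — visit kale.
        Visit bay.
      Visit teak.
    At reed: no right child.
    Visit reed.
  At fig: go right to rose.
    At rose: no left child.
    At rose: go right to plum.
      plum is a leaf — visit plum.
    Visit rose.
  Visit fig.
At rye: go right to iris.
  At iris: go left to ivy.
    At ivy: no left child.
    At ivy: go right to sage.
      sage is a leaf — visit sage.
    Visit ivy.
  At iris: go right to moss.
    At moss: go left to aster.
      At aster: no left child.
      At aster: go right to fir.
        fir is a leaf — visit fir.
      Visit aster.
    At moss: go right to fern.
      fern is a leaf — visit fern.
    Visit moss.
  Visit iris.
Visit rye.
Full post-order sequence: kale, bay, teak, reed, plum, rose, fig, sage, ivy, fir, aster, fern, moss, iris, rye.

sage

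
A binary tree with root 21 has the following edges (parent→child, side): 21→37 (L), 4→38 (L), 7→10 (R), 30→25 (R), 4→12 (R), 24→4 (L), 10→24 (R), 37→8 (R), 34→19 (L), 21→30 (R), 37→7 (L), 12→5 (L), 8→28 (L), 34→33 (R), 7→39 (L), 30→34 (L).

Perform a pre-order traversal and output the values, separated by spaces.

Pre-order visits the node, then its left subtree, then its right subtree.
Visit 21.
At 21: go left to 37.
  Visit 37.
  At 37: go left to 7.
    Visit 7.
    At 7: go left to 39.
      39 is a leaf — visit 39.
    At 7: go right to 10.
      Visit 10.
      At 10: no left child.
      At 10: go right to 24.
        Visit 24.
        At 24: go left to 4.
          Visit 4.
          At 4: go left to 38.
            38 is a leaf — visit 38.
          At 4: go right to 12.
            Visit 12.
            At 12: go left to 5.
              5 is a leaf — visit 5.
            At 12: no right child.
        At 24: no right child.
  At 37: go right to 8.
    Visit 8.
    At 8: go left to 28.
      28 is a leaf — visit 28.
    At 8: no right child.
At 21: go right to 30.
  Visit 30.
  At 30: go left to 34.
    Visit 34.
    At 34: go left to 19.
      19 is a leaf — visit 19.
    At 34: go right to 33.
      33 is a leaf — visit 33.
  At 30: go right to 25.
    25 is a leaf — visit 25.

21 37 7 39 10 24 4 38 12 5 8 28 30 34 19 33 25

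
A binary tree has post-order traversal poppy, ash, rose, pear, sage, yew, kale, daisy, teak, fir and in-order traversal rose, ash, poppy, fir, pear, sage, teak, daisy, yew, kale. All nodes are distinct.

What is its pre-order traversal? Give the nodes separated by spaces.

The last element of post-order is the root; it splits in-order into left and right subtrees.
Root fir: left subtree has 3 nodes {rose, ash, poppy}, right has 6 {pear, sage, teak, daisy, yew, kale}.
  Root rose: left subtree has 0 nodes { }, right has 2 {ash, poppy}.
    Root ash: left subtree has 0 nodes { }, right has 1 {poppy}.
  Root teak: left subtree has 2 nodes {pear, sage}, right has 3 {daisy, yew, kale}.
    Root sage: left subtree has 1 node {pear}, right has 0 { }.
    Root daisy: left subtree has 0 nodes { }, right has 2 {yew, kale}.
      Root kale: left subtree has 1 node {yew}, right has 0 { }.

fir rose ash poppy teak sage pear daisy kale yew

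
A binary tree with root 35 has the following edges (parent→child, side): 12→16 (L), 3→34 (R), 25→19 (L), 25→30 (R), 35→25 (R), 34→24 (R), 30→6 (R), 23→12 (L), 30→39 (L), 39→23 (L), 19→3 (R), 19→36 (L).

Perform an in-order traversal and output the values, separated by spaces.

In-order visits the left subtree, then the node, then the right subtree.
At 35: no left child.
Visit 35.
At 35: go right to 25.
  At 25: go left to 19.
    At 19: go left to 36.
      36 is a leaf — visit 36.
    Visit 19.
    At 19: go right to 3.
      At 3: no left child.
      Visit 3.
      At 3: go right to 34.
        At 34: no left child.
        Visit 34.
        At 34: go right to 24.
          24 is a leaf — visit 24.
  Visit 25.
  At 25: go right to 30.
    At 30: go left to 39.
      At 39: go left to 23.
        At 23: go left to 12.
          At 12: go left to 16.
            16 is a leaf — visit 16.
          Visit 12.
          At 12: no right child.
        Visit 23.
        At 23: no right child.
      Visit 39.
      At 39: no right child.
    Visit 30.
    At 30: go right to 6.
      6 is a leaf — visit 6.

35 36 19 3 34 24 25 16 12 23 39 30 6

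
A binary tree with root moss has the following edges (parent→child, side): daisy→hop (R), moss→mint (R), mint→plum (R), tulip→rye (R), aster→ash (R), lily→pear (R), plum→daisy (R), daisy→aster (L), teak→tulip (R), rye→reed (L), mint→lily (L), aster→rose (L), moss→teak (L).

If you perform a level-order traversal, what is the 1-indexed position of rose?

13

Level-order visits nodes level by level from the root, left to right within each level.
Level 0: moss
Level 1: teak, mint
Level 2: tulip, lily, plum
Level 3: rye, pear, daisy
Level 4: reed, aster, hop
Level 5: rose, ash
Full level-order sequence: moss, teak, mint, tulip, lily, plum, rye, pear, daisy, reed, aster, hop, rose, ash.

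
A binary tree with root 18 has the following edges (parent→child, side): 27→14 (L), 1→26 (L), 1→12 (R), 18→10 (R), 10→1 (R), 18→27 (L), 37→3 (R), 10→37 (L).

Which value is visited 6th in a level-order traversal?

Level-order visits nodes level by level from the root, left to right within each level.
Level 0: 18
Level 1: 27, 10
Level 2: 14, 37, 1
Level 3: 3, 26, 12
Full level-order sequence: 18, 27, 10, 14, 37, 1, 3, 26, 12.

1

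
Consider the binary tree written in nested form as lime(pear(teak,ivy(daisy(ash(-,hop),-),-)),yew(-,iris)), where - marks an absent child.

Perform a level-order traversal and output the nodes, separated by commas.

Level-order visits nodes level by level from the root, left to right within each level.
Level 0: lime
Level 1: pear, yew
Level 2: teak, ivy, iris
Level 3: daisy
Level 4: ash
Level 5: hop

lime, pear, yew, teak, ivy, iris, daisy, ash, hop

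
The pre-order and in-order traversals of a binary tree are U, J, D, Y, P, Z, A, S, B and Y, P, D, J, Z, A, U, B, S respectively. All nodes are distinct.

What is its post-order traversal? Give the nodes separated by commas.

The first element of pre-order is the root; it splits in-order into left and right subtrees.
Root U: left subtree has 6 nodes {Y, P, D, J, Z, A}, right has 2 {B, S}.
  Root J: left subtree has 3 nodes {Y, P, D}, right has 2 {Z, A}.
    Root D: left subtree has 2 nodes {Y, P}, right has 0 { }.
      Root Y: left subtree has 0 nodes { }, right has 1 {P}.
    Root Z: left subtree has 0 nodes { }, right has 1 {A}.
  Root S: left subtree has 1 node {B}, right has 0 { }.

P, Y, D, A, Z, J, B, S, U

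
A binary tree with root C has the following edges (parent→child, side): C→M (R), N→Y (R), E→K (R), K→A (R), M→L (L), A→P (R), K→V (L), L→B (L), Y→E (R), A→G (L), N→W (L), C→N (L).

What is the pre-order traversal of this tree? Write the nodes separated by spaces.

C N W Y E K V A G P M L B

Pre-order visits the node, then its left subtree, then its right subtree.
Visit C.
At C: go left to N.
  Visit N.
  At N: go left to W.
    W is a leaf — visit W.
  At N: go right to Y.
    Visit Y.
    At Y: no left child.
    At Y: go right to E.
      Visit E.
      At E: no left child.
      At E: go right to K.
        Visit K.
        At K: go left to V.
          V is a leaf — visit V.
        At K: go right to A.
          Visit A.
          At A: go left to G.
            G is a leaf — visit G.
          At A: go right to P.
            P is a leaf — visit P.
At C: go right to M.
  Visit M.
  At M: go left to L.
    Visit L.
    At L: go left to B.
      B is a leaf — visit B.
    At L: no right child.
  At M: no right child.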